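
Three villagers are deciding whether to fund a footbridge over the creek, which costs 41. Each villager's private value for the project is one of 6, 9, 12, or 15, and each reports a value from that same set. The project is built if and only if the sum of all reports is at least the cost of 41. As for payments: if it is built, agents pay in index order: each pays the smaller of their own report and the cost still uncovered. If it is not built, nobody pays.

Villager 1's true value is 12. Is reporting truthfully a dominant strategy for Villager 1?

Yes

Check each profile of the others' reports and compare truth against every alternative report.
Others report (6, 6): truth gives 0, best alternative gives 0.
Others report (6, 9): truth gives 0, best alternative gives 0.
Others report (6, 12): truth gives 0, best alternative gives 0.
Others report (6, 15): truth gives 0, best alternative gives 0.
Others report (9, 6): truth gives 0, best alternative gives 0.
Others report (9, 9): truth gives 0, best alternative gives 0.
(Remaining 10 profiles checked similarly; truth is weakly best in each.)
In every case the truthful report is at least as good as any alternative, so it is a dominant strategy.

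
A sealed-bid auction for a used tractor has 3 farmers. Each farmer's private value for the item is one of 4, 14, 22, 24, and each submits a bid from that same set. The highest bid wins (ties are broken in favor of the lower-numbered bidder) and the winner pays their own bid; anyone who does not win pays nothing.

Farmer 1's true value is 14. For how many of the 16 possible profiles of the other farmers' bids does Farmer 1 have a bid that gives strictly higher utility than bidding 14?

Others bid (4, 4): truth gives 0; bid 4 gives 10 > 0. Violating.
Others bid (4, 14): truth gives 0; no alternative beats it.
Others bid (4, 22): truth gives 0; no alternative beats it.
(Checking all 16 profiles: 1 has a profitable deviation, 15 do not.)

1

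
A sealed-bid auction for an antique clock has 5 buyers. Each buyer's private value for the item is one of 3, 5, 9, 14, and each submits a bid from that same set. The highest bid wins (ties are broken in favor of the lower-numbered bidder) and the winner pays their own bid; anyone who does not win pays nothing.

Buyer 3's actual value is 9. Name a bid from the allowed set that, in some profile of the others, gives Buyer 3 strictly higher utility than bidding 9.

5

Suppose Buyer 1 bids 3, Buyer 2 bids 3, Buyer 4 bids 3 and Buyer 5 bids 3.
Bid 9: wins, pays 9, utility 9 - 9 = 0.
Bid 5: wins, pays 5, utility 9 - 5 = 4.
So bidding 5 beats truth here (4 > 0).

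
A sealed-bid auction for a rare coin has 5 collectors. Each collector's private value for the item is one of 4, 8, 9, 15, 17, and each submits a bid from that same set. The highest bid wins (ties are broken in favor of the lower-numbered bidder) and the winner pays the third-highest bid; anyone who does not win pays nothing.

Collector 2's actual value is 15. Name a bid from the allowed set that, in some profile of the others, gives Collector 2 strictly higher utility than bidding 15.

17

Suppose Collector 1 bids 4, Collector 3 bids 4, Collector 4 bids 4 and Collector 5 bids 17.
Bid 15: loses, pays 0, utility 0.
Bid 17: wins, pays 4, utility 15 - 4 = 11.
So bidding 17 beats truth here (11 > 0).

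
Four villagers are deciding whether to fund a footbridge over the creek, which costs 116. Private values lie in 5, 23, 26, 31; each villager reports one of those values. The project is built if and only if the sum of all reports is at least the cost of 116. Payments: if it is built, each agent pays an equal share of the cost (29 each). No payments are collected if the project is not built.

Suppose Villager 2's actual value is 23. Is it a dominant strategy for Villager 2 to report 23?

Consider the case where Villager 1 reports 31, Villager 3 reports 31 and Villager 4 reports 31.
Truthful report 23: project built, pays 29, utility 23 - 29 = -6.
Report 5 instead: project not built, utility 0.
Since 0 > -6, reporting 5 is strictly better here, so truthful reporting is not dominant.

No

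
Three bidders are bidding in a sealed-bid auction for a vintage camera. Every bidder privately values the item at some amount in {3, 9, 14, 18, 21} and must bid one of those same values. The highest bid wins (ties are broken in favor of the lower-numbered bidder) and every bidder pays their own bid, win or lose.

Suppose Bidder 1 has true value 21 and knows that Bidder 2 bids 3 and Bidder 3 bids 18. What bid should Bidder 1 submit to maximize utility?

Bid 3: loses but pays 3, utility -3.
Bid 9: loses but pays 9, utility -9.
Bid 14: loses but pays 14, utility -14.
Bid 18: wins, pays 18, utility 21 - 18 = 3.
Bid 21: wins, pays 21, utility 21 - 21 = 0.
The best choice is 18 with utility 3.

18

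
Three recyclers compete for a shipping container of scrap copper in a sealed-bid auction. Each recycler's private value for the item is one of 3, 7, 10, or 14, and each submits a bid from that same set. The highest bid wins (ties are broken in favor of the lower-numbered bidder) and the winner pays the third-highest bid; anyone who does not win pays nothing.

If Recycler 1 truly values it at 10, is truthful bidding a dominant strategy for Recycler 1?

Consider the case where Recycler 2 bids 3 and Recycler 3 bids 14.
Truthful bid 10: loses, pays 0, utility 0.
Bid 14 instead: wins, pays 3, utility 10 - 3 = 7.
Since 7 > 0, bidding 14 is strictly better here, so truthful bidding is not dominant.

No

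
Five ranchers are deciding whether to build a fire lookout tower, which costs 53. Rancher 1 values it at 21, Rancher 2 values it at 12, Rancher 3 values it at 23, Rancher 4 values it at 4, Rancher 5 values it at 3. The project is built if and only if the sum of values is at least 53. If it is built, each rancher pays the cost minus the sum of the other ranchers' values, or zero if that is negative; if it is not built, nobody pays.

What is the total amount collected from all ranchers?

Total value 63 ≥ cost 53, so it is built.
Rancher 1: others sum to 42; max(0, 53 - 42) = 11.
Rancher 2: others sum to 51; max(0, 53 - 51) = 2.
Rancher 3: others sum to 40; max(0, 53 - 40) = 13.
Rancher 4: others sum to 59; max(0, 53 - 59) = 0.
Rancher 5: others sum to 60; max(0, 53 - 60) = 0.
Total collected = 11 + 2 + 13 + 0 + 0 = 26.

26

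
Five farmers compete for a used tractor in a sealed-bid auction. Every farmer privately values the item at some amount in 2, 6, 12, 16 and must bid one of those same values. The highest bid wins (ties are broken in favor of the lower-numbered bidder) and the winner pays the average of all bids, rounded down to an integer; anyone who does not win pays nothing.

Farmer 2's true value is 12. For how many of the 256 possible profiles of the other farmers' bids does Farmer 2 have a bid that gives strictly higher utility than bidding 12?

112

Others bid (2, 2, 2, 2): truth gives 8; bid 6 gives 10 > 8. Violating.
Others bid (2, 2, 2, 6): truth gives 8; bid 6 gives 9 > 8. Violating.
Others bid (2, 2, 2, 16): truth gives 0; bid 16 gives 5 > 0. Violating.
Others bid (2, 2, 6, 2): truth gives 8; bid 6 gives 9 > 8. Violating.
Others bid (2, 2, 2, 12): truth gives 6; no alternative beats it.
Others bid (2, 2, 6, 12): truth gives 6; no alternative beats it.
(Checking all 256 profiles: 112 have a profitable deviation, 144 do not.)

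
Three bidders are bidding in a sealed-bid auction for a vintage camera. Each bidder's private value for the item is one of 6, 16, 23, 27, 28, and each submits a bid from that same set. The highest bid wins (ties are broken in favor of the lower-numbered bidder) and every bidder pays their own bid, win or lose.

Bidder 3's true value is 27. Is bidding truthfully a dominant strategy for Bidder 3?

No

Consider the case where Bidder 1 bids 6 and Bidder 2 bids 6.
Truthful bid 27: wins, pays 27, utility 27 - 27 = 0.
Bid 16 instead: wins, pays 16, utility 27 - 16 = 11.
Since 11 > 0, bidding 16 is strictly better here, so truthful bidding is not dominant.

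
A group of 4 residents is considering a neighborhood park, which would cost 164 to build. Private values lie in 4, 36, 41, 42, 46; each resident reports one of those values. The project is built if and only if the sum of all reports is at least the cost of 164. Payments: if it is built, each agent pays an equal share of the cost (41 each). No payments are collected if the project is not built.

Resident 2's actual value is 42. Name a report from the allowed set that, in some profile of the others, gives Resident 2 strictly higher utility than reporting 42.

46

Suppose Resident 1 reports 36, Resident 3 reports 36 and Resident 4 reports 46.
Report 42: project not built, utility 0.
Report 46: project built, pays 41, utility 42 - 41 = 1.
So reporting 46 beats truth here (1 > 0).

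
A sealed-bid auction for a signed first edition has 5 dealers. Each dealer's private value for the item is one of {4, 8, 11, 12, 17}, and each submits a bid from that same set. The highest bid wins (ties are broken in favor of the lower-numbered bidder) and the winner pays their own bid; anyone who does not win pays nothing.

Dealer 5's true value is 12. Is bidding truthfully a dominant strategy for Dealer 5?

Consider the case where Dealer 1 bids 4, Dealer 2 bids 4, Dealer 3 bids 4 and Dealer 4 bids 4.
Truthful bid 12: wins, pays 12, utility 12 - 12 = 0.
Bid 8 instead: wins, pays 8, utility 12 - 8 = 4.
Since 4 > 0, bidding 8 is strictly better here, so truthful bidding is not dominant.

No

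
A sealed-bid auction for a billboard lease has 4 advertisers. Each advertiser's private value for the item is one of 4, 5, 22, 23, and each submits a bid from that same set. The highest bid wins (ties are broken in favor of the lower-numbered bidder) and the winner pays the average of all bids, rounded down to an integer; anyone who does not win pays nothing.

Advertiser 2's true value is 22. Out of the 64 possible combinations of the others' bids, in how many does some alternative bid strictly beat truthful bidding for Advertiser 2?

Others bid (4, 4, 4): truth gives 14; bid 5 gives 18 > 14. Violating.
Others bid (4, 4, 5): truth gives 14; bid 5 gives 18 > 14. Violating.
Others bid (4, 4, 23): truth gives 0; bid 23 gives 9 > 0. Violating.
Others bid (4, 5, 4): truth gives 14; bid 5 gives 18 > 14. Violating.
Others bid (4, 4, 22): truth gives 9; no alternative beats it.
Others bid (4, 5, 22): truth gives 9; no alternative beats it.
(Checking all 64 profiles: 30 have a profitable deviation, 34 do not.)

30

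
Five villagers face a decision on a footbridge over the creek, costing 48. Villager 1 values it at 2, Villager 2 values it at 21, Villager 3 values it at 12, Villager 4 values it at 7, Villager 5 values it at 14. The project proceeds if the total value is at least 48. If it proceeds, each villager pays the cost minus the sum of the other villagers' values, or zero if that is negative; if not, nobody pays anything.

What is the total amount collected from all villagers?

Total value 56 ≥ cost 48, so it is built.
Villager 1: others sum to 54; max(0, 48 - 54) = 0.
Villager 2: others sum to 35; max(0, 48 - 35) = 13.
Villager 3: others sum to 44; max(0, 48 - 44) = 4.
Villager 4: others sum to 49; max(0, 48 - 49) = 0.
Villager 5: others sum to 42; max(0, 48 - 42) = 6.
Total collected = 0 + 13 + 4 + 0 + 6 = 23.

23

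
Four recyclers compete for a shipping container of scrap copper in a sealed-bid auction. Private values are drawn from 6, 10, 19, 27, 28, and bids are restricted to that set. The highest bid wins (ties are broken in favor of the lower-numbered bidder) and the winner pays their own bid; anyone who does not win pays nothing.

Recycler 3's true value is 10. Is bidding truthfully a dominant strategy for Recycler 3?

Yes

Check each profile of the others' bids and compare truth against every alternative bid.
Others bid (6, 6, 6): truth gives 0, best alternative gives 0.
Others bid (6, 6, 10): truth gives 0, best alternative gives 0.
Others bid (6, 6, 19): truth gives 0, best alternative gives 0.
Others bid (6, 6, 27): truth gives 0, best alternative gives 0.
Others bid (6, 6, 28): truth gives 0, best alternative gives 0.
Others bid (6, 10, 6): truth gives 0, best alternative gives 0.
(Remaining 119 profiles checked similarly; truth is weakly best in each.)
In every case the truthful bid is at least as good as any alternative, so it is a dominant strategy.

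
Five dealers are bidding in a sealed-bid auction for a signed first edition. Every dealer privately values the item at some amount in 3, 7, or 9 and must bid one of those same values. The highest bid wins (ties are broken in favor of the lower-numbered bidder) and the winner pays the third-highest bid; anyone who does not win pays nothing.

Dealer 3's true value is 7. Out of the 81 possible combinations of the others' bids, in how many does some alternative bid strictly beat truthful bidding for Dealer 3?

Others bid (3, 3, 3, 9): truth gives 0; bid 9 gives 4 > 0. Violating.
Others bid (3, 3, 9, 3): truth gives 0; bid 9 gives 4 > 0. Violating.
Others bid (3, 7, 3, 3): truth gives 0; bid 9 gives 4 > 0. Violating.
Others bid (7, 3, 3, 3): truth gives 0; bid 9 gives 4 > 0. Violating.
Others bid (3, 3, 3, 3): truth gives 4; no alternative beats it.
Others bid (3, 3, 3, 7): truth gives 4; no alternative beats it.
(Checking all 81 profiles: 4 have a profitable deviation, 77 do not.)

4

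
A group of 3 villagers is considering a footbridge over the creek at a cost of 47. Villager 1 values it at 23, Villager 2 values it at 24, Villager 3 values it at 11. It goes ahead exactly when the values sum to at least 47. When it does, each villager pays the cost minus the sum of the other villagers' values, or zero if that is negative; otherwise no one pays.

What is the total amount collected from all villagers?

Total value 58 ≥ cost 47, so it is built.
Villager 1: others sum to 35; max(0, 47 - 35) = 12.
Villager 2: others sum to 34; max(0, 47 - 34) = 13.
Villager 3: others sum to 47; max(0, 47 - 47) = 0.
Total collected = 12 + 13 + 0 = 25.

25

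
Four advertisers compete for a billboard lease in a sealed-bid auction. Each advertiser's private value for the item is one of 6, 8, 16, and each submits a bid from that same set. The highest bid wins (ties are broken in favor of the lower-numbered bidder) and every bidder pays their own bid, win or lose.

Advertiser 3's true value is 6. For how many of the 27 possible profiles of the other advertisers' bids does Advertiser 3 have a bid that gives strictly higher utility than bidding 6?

2

Others bid (6, 6, 6): truth gives -6; bid 8 gives -2 > -6. Violating.
Others bid (6, 6, 8): truth gives -6; bid 8 gives -2 > -6. Violating.
Others bid (6, 6, 16): truth gives -6; no alternative beats it.
Others bid (6, 8, 6): truth gives -6; no alternative beats it.
(Checking all 27 profiles: 2 have a profitable deviation, 25 do not.)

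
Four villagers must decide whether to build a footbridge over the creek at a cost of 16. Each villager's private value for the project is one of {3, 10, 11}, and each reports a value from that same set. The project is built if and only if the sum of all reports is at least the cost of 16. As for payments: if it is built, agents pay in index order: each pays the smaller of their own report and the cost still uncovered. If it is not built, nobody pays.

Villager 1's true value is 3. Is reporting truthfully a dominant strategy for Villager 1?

Check each profile of the others' reports and compare truth against every alternative report.
Others report (3, 3, 3): truth gives 0, best alternative gives -7.
Others report (3, 3, 10): truth gives 0, best alternative gives -7.
Others report (3, 3, 11): truth gives 0, best alternative gives -7.
Others report (3, 10, 3): truth gives 0, best alternative gives -7.
Others report (3, 10, 10): truth gives 0, best alternative gives -7.
Others report (3, 10, 11): truth gives 0, best alternative gives -7.
(Remaining 21 profiles checked similarly; truth is weakly best in each.)
In every case the truthful report is at least as good as any alternative, so it is a dominant strategy.

Yes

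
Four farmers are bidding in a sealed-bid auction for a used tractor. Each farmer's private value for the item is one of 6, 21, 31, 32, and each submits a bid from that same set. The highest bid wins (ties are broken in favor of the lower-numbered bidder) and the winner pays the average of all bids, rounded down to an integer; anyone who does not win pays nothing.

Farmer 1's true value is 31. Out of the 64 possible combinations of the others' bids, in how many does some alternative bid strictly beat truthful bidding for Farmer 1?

Others bid (6, 6, 6): truth gives 19; bid 6 gives 25 > 19. Violating.
Others bid (6, 6, 21): truth gives 15; bid 21 gives 18 > 15. Violating.
Others bid (6, 6, 32): truth gives 0; bid 32 gives 12 > 0. Violating.
Others bid (6, 21, 6): truth gives 15; bid 21 gives 18 > 15. Violating.
Others bid (6, 6, 31): truth gives 13; no alternative beats it.
Others bid (6, 21, 31): truth gives 9; no alternative beats it.
(Checking all 64 profiles: 38 have a profitable deviation, 26 do not.)

38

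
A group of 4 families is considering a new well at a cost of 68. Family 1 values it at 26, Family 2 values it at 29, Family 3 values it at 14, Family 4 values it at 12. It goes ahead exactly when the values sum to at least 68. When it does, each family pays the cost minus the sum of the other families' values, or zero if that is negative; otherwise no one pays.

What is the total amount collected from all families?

Total value 81 ≥ cost 68, so it is built.
Family 1: others sum to 55; max(0, 68 - 55) = 13.
Family 2: others sum to 52; max(0, 68 - 52) = 16.
Family 3: others sum to 67; max(0, 68 - 67) = 1.
Family 4: others sum to 69; max(0, 68 - 69) = 0.
Total collected = 13 + 16 + 1 + 0 = 30.

30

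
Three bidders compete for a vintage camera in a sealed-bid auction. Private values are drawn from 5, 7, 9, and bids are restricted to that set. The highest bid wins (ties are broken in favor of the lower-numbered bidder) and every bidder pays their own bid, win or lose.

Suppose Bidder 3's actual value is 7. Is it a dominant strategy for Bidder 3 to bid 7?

No

Consider the case where Bidder 1 bids 5 and Bidder 2 bids 7.
Truthful bid 7: loses but pays 7, utility -7.
Bid 5 instead: loses but pays 5, utility -5.
Since -5 > -7, bidding 5 is strictly better here, so truthful bidding is not dominant.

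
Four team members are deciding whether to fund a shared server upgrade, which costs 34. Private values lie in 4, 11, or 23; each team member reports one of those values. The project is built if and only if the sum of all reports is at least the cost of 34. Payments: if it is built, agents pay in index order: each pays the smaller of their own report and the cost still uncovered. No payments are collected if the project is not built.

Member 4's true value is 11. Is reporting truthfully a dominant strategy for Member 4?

Check each profile of the others' reports and compare truth against every alternative report.
Others report (4, 11, 23): truth gives 11, best alternative gives 11.
Others report (4, 23, 11): truth gives 11, best alternative gives 11.
Others report (4, 23, 23): truth gives 11, best alternative gives 11.
Others report (11, 4, 23): truth gives 11, best alternative gives 11.
Others report (11, 11, 23): truth gives 11, best alternative gives 11.
Others report (11, 23, 4): truth gives 11, best alternative gives 11.
(Remaining 21 profiles checked similarly; truth is weakly best in each.)
In every case the truthful report is at least as good as any alternative, so it is a dominant strategy.

Yes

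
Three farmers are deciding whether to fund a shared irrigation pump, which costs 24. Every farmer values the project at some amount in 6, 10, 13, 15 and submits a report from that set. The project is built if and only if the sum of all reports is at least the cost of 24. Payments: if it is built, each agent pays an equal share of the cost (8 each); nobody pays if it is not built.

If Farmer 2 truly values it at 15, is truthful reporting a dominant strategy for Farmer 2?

Yes

Check each profile of the others' reports and compare truth against every alternative report.
Others report (6, 6): truth gives 7, best alternative gives 7.
Others report (6, 10): truth gives 7, best alternative gives 7.
Others report (6, 13): truth gives 7, best alternative gives 7.
Others report (6, 15): truth gives 7, best alternative gives 7.
Others report (10, 6): truth gives 7, best alternative gives 7.
Others report (10, 10): truth gives 7, best alternative gives 7.
(Remaining 10 profiles checked similarly; truth is weakly best in each.)
In every case the truthful report is at least as good as any alternative, so it is a dominant strategy.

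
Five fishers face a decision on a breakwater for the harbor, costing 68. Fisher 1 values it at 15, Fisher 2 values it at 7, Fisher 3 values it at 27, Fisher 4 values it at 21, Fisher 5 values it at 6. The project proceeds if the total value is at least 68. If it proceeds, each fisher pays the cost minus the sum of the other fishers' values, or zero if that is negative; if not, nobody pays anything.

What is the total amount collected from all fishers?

39

Total value 76 ≥ cost 68, so it is built.
Fisher 1: others sum to 61; max(0, 68 - 61) = 7.
Fisher 2: others sum to 69; max(0, 68 - 69) = 0.
Fisher 3: others sum to 49; max(0, 68 - 49) = 19.
Fisher 4: others sum to 55; max(0, 68 - 55) = 13.
Fisher 5: others sum to 70; max(0, 68 - 70) = 0.
Total collected = 7 + 0 + 19 + 13 + 0 = 39.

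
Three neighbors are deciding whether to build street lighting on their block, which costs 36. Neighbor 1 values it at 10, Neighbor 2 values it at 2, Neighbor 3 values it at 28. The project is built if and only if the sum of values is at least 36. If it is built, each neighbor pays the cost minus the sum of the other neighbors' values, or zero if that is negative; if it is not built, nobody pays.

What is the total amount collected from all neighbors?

Total value 40 ≥ cost 36, so it is built.
Neighbor 1: others sum to 30; max(0, 36 - 30) = 6.
Neighbor 2: others sum to 38; max(0, 36 - 38) = 0.
Neighbor 3: others sum to 12; max(0, 36 - 12) = 24.
Total collected = 6 + 0 + 24 = 30.

30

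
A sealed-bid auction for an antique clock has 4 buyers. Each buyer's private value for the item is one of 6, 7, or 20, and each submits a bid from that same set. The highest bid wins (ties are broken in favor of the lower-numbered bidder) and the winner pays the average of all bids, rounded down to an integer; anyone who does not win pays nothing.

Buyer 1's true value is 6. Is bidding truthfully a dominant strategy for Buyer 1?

Check each profile of the others' bids and compare truth against every alternative bid.
Others bid (7, 7, 7): truth gives 0, best alternative gives -1.
Others bid (6, 6, 6): truth gives 0, best alternative gives 0.
Others bid (6, 6, 7): truth gives 0, best alternative gives 0.
Others bid (6, 6, 20): truth gives 0, best alternative gives 0.
Others bid (6, 7, 6): truth gives 0, best alternative gives 0.
Others bid (6, 7, 7): truth gives 0, best alternative gives 0.
(Remaining 21 profiles checked similarly; truth is weakly best in each.)
In every case the truthful bid is at least as good as any alternative, so it is a dominant strategy.

Yes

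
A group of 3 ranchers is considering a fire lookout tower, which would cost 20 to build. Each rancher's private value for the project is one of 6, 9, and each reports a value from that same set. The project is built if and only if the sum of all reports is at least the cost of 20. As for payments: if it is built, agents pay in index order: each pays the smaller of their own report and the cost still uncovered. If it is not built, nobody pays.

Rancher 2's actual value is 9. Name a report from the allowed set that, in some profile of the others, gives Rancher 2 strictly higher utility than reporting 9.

6

Suppose Rancher 1 reports 6 and Rancher 3 reports 9.
Report 9: project built, pays 9, utility 9 - 9 = 0.
Report 6: project built, pays 6, utility 9 - 6 = 3.
So reporting 6 beats truth here (3 > 0).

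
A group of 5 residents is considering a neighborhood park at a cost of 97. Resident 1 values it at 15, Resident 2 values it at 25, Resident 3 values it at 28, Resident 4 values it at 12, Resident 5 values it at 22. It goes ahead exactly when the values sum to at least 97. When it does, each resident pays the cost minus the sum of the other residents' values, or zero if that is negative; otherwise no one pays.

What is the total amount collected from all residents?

77

Total value 102 ≥ cost 97, so it is built.
Resident 1: others sum to 87; max(0, 97 - 87) = 10.
Resident 2: others sum to 77; max(0, 97 - 77) = 20.
Resident 3: others sum to 74; max(0, 97 - 74) = 23.
Resident 4: others sum to 90; max(0, 97 - 90) = 7.
Resident 5: others sum to 80; max(0, 97 - 80) = 17.
Total collected = 10 + 20 + 23 + 7 + 17 = 77.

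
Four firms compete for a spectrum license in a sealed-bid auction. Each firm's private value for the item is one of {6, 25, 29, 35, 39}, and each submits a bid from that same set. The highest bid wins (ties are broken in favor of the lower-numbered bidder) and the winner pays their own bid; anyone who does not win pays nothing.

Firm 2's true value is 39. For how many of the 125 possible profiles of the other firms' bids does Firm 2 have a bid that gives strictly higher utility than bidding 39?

48

Others bid (6, 6, 6): truth gives 0; bid 25 gives 14 > 0. Violating.
Others bid (6, 6, 25): truth gives 0; bid 25 gives 14 > 0. Violating.
Others bid (6, 6, 29): truth gives 0; bid 29 gives 10 > 0. Violating.
Others bid (6, 6, 35): truth gives 0; bid 35 gives 4 > 0. Violating.
Others bid (6, 6, 39): truth gives 0; no alternative beats it.
Others bid (6, 25, 39): truth gives 0; no alternative beats it.
(Checking all 125 profiles: 48 have a profitable deviation, 77 do not.)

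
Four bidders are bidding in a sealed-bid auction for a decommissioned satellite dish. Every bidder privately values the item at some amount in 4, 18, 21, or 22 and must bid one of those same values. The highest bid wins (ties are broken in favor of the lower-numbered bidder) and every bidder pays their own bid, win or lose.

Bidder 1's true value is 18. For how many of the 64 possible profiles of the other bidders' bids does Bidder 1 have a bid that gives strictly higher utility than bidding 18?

Others bid (4, 4, 4): truth gives 0; bid 4 gives 14 > 0. Violating.
Others bid (4, 4, 21): truth gives -18; bid 21 gives -3 > -18. Violating.
Others bid (4, 4, 22): truth gives -18; bid 4 gives -4 > -18. Violating.
Others bid (4, 18, 21): truth gives -18; bid 21 gives -3 > -18. Violating.
Others bid (4, 4, 18): truth gives 0; no alternative beats it.
Others bid (4, 18, 4): truth gives 0; no alternative beats it.
(Checking all 64 profiles: 57 have a profitable deviation, 7 do not.)

57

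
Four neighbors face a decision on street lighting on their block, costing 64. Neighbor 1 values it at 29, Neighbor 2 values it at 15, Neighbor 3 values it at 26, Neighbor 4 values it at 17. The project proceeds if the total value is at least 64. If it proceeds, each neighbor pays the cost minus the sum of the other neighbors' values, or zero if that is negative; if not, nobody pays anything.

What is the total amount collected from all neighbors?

Total value 87 ≥ cost 64, so it is built.
Neighbor 1: others sum to 58; max(0, 64 - 58) = 6.
Neighbor 2: others sum to 72; max(0, 64 - 72) = 0.
Neighbor 3: others sum to 61; max(0, 64 - 61) = 3.
Neighbor 4: others sum to 70; max(0, 64 - 70) = 0.
Total collected = 6 + 0 + 3 + 0 = 9.

9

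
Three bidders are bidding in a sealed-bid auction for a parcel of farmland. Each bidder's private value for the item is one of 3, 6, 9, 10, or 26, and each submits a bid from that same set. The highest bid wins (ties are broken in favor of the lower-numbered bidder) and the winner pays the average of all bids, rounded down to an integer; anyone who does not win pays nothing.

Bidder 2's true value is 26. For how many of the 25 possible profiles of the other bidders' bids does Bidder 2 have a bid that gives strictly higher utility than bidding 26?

12

Others bid (3, 3): truth gives 16; bid 6 gives 22 > 16. Violating.
Others bid (3, 6): truth gives 15; bid 6 gives 21 > 15. Violating.
Others bid (3, 9): truth gives 14; bid 9 gives 19 > 14. Violating.
Others bid (3, 10): truth gives 13; bid 10 gives 19 > 13. Violating.
Others bid (3, 26): truth gives 8; no alternative beats it.
Others bid (6, 26): truth gives 7; no alternative beats it.
(Checking all 25 profiles: 12 have a profitable deviation, 13 do not.)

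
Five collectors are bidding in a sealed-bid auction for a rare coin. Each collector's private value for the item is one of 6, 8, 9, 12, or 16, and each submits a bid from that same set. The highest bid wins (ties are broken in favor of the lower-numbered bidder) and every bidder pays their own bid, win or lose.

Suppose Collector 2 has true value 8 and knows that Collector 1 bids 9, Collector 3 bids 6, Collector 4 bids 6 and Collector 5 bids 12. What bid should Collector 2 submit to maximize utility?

Bid 6: loses but pays 6, utility -6.
Bid 8: loses but pays 8, utility -8.
Bid 9: loses but pays 9, utility -9.
Bid 12: wins, pays 12, utility 8 - 12 = -4.
Bid 16: wins, pays 16, utility 8 - 16 = -8.
The best choice is 12 with utility -4.

12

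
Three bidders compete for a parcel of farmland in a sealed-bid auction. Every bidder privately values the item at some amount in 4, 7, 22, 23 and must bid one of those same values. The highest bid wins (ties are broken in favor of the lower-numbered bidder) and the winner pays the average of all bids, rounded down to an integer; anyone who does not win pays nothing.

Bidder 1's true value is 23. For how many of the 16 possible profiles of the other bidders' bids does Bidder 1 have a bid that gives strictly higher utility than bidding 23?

4

Others bid (4, 4): truth gives 13; bid 4 gives 19 > 13. Violating.
Others bid (4, 7): truth gives 12; bid 7 gives 17 > 12. Violating.
Others bid (7, 4): truth gives 12; bid 7 gives 17 > 12. Violating.
Others bid (7, 7): truth gives 11; bid 7 gives 16 > 11. Violating.
Others bid (4, 22): truth gives 7; no alternative beats it.
Others bid (4, 23): truth gives 7; no alternative beats it.
(Checking all 16 profiles: 4 have a profitable deviation, 12 do not.)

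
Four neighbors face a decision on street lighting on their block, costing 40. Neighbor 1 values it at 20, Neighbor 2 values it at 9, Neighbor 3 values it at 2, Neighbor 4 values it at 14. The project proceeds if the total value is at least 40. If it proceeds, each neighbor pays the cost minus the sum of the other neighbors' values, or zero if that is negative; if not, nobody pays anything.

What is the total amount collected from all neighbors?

28

Total value 45 ≥ cost 40, so it is built.
Neighbor 1: others sum to 25; max(0, 40 - 25) = 15.
Neighbor 2: others sum to 36; max(0, 40 - 36) = 4.
Neighbor 3: others sum to 43; max(0, 40 - 43) = 0.
Neighbor 4: others sum to 31; max(0, 40 - 31) = 9.
Total collected = 15 + 4 + 0 + 9 = 28.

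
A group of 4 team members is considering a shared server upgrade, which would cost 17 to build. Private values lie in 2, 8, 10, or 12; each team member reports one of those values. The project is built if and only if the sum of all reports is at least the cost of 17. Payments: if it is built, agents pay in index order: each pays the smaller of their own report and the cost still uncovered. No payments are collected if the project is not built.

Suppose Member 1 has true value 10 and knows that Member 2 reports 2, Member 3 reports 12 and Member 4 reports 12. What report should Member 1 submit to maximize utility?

Report 2: project built, pays 2, utility 10 - 2 = 8.
Report 8: project built, pays 8, utility 10 - 8 = 2.
Report 10: project built, pays 10, utility 10 - 10 = 0.
Report 12: project built, pays 12, utility 10 - 12 = -2.
The best choice is 2 with utility 8.

2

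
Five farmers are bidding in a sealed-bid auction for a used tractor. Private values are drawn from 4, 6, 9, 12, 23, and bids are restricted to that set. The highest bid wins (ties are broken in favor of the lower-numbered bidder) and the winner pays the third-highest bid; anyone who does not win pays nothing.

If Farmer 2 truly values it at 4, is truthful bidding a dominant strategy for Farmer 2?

Yes

Check each profile of the others' bids and compare truth against every alternative bid.
Others bid (4, 4, 6, 6): truth gives 0, best alternative gives -2.
Others bid (4, 6, 4, 6): truth gives 0, best alternative gives -2.
Others bid (4, 6, 6, 4): truth gives 0, best alternative gives -2.
Others bid (4, 6, 6, 6): truth gives 0, best alternative gives -2.
Others bid (4, 4, 4, 4): truth gives 0, best alternative gives 0.
Others bid (4, 4, 4, 6): truth gives 0, best alternative gives 0.
(Remaining 619 profiles checked similarly; truth is weakly best in each.)
In every case the truthful bid is at least as good as any alternative, so it is a dominant strategy.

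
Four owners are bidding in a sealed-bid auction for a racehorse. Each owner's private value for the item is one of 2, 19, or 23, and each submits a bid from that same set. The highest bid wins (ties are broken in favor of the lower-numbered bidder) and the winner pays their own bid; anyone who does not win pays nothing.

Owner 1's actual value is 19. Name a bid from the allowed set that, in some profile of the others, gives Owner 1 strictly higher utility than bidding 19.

Suppose Owner 2 bids 2, Owner 3 bids 2 and Owner 4 bids 2.
Bid 19: wins, pays 19, utility 19 - 19 = 0.
Bid 2: wins, pays 2, utility 19 - 2 = 17.
So bidding 2 beats truth here (17 > 0).

2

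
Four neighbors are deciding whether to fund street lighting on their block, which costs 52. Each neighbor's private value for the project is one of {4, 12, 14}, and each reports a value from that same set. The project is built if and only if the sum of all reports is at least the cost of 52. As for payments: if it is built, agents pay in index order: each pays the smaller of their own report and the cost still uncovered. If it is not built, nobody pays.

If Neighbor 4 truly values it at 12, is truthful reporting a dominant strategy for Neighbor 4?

Check each profile of the others' reports and compare truth against every alternative report.
Others report (14, 14, 14): truth gives 2, best alternative gives 2.
Others report (4, 4, 4): truth gives 0, best alternative gives 0.
Others report (4, 4, 12): truth gives 0, best alternative gives 0.
Others report (4, 4, 14): truth gives 0, best alternative gives 0.
Others report (4, 12, 4): truth gives 0, best alternative gives 0.
Others report (4, 12, 12): truth gives 0, best alternative gives 0.
(Remaining 21 profiles checked similarly; truth is weakly best in each.)
In every case the truthful report is at least as good as any alternative, so it is a dominant strategy.

Yes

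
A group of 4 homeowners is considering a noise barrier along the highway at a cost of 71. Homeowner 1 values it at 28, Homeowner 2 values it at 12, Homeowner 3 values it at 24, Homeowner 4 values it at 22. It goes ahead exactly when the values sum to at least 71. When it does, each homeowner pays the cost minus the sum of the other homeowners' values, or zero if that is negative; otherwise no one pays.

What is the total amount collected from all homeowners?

Total value 86 ≥ cost 71, so it is built.
Homeowner 1: others sum to 58; max(0, 71 - 58) = 13.
Homeowner 2: others sum to 74; max(0, 71 - 74) = 0.
Homeowner 3: others sum to 62; max(0, 71 - 62) = 9.
Homeowner 4: others sum to 64; max(0, 71 - 64) = 7.
Total collected = 13 + 0 + 9 + 7 = 29.

29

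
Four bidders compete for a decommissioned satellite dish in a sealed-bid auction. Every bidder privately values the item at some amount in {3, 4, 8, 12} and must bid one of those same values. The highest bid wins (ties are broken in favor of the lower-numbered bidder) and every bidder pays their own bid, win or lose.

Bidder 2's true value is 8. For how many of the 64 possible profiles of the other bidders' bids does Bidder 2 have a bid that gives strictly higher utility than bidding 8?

50

Others bid (3, 3, 3): truth gives 0; bid 4 gives 4 > 0. Violating.
Others bid (3, 3, 4): truth gives 0; bid 4 gives 4 > 0. Violating.
Others bid (3, 3, 12): truth gives -8; bid 3 gives -3 > -8. Violating.
Others bid (3, 4, 3): truth gives 0; bid 4 gives 4 > 0. Violating.
Others bid (3, 3, 8): truth gives 0; no alternative beats it.
Others bid (3, 4, 8): truth gives 0; no alternative beats it.
(Checking all 64 profiles: 50 have a profitable deviation, 14 do not.)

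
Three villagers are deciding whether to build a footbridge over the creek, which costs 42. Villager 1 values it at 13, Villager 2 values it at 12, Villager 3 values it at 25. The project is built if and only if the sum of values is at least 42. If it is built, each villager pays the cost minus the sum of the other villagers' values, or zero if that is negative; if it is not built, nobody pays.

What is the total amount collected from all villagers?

26

Total value 50 ≥ cost 42, so it is built.
Villager 1: others sum to 37; max(0, 42 - 37) = 5.
Villager 2: others sum to 38; max(0, 42 - 38) = 4.
Villager 3: others sum to 25; max(0, 42 - 25) = 17.
Total collected = 5 + 4 + 17 = 26.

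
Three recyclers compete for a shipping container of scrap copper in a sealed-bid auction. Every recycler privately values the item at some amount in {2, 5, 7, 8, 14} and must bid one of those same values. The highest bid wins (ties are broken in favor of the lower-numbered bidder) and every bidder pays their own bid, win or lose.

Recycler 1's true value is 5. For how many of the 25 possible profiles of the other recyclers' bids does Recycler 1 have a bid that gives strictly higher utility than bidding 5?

Others bid (2, 2): truth gives 0; bid 2 gives 3 > 0. Violating.
Others bid (2, 7): truth gives -5; bid 2 gives -2 > -5. Violating.
Others bid (2, 8): truth gives -5; bid 2 gives -2 > -5. Violating.
Others bid (2, 14): truth gives -5; bid 2 gives -2 > -5. Violating.
Others bid (2, 5): truth gives 0; no alternative beats it.
Others bid (5, 2): truth gives 0; no alternative beats it.
(Checking all 25 profiles: 22 have a profitable deviation, 3 do not.)

22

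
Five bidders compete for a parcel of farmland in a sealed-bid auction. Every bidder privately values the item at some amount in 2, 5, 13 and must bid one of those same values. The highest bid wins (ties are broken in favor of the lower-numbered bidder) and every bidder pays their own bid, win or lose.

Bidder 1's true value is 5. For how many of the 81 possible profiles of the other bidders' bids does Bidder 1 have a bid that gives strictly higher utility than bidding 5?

66

Others bid (2, 2, 2, 2): truth gives 0; bid 2 gives 3 > 0. Violating.
Others bid (2, 2, 2, 13): truth gives -5; bid 2 gives -2 > -5. Violating.
Others bid (2, 2, 5, 13): truth gives -5; bid 2 gives -2 > -5. Violating.
Others bid (2, 2, 13, 2): truth gives -5; bid 2 gives -2 > -5. Violating.
Others bid (2, 2, 2, 5): truth gives 0; no alternative beats it.
Others bid (2, 2, 5, 2): truth gives 0; no alternative beats it.
(Checking all 81 profiles: 66 have a profitable deviation, 15 do not.)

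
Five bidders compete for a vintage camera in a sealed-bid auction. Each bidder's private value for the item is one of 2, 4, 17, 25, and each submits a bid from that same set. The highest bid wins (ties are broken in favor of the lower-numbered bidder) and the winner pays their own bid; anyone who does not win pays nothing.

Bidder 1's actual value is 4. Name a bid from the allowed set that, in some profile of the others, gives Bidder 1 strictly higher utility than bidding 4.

Suppose Bidder 2 bids 2, Bidder 3 bids 2, Bidder 4 bids 2 and Bidder 5 bids 2.
Bid 4: wins, pays 4, utility 4 - 4 = 0.
Bid 2: wins, pays 2, utility 4 - 2 = 2.
So bidding 2 beats truth here (2 > 0).

2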